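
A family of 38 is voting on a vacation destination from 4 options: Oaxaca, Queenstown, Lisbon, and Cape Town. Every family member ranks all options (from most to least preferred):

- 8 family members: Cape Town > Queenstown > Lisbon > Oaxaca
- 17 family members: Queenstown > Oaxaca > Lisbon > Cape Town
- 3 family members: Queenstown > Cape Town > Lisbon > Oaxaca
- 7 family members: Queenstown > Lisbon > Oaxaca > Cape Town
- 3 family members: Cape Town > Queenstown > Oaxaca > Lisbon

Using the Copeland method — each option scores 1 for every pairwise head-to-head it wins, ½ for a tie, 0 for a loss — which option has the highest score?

Oaxaca: beats Lisbon and Cape Town; loses to Queenstown → score 2.
Queenstown: beats Oaxaca, Lisbon, and Cape Town → score 3.
Lisbon: beats Cape Town; loses to Oaxaca and Queenstown → score 1.
Cape Town: loses to Oaxaca, Queenstown, and Lisbon → score 0.
Queenstown has the best pairwise record.

Queenstown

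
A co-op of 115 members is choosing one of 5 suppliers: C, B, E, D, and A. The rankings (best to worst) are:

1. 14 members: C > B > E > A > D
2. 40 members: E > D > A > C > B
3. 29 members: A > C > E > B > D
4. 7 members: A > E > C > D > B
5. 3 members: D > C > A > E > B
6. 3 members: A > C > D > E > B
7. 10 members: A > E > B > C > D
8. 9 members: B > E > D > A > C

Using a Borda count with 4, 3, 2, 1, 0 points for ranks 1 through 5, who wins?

C: 14·4 + 40·1 + 29·3 + 7·2 + 3·3 + 3·3 + 10·1 + 9·0 = 225
B: 14·3 + 40·0 + 29·1 + 7·0 + 3·0 + 3·0 + 10·2 + 9·4 = 127
E: 14·2 + 40·4 + 29·2 + 7·3 + 3·1 + 3·1 + 10·3 + 9·3 = 330
D: 14·0 + 40·3 + 29·0 + 7·1 + 3·4 + 3·2 + 10·0 + 9·2 = 163
A: 14·1 + 40·2 + 29·4 + 7·4 + 3·2 + 3·4 + 10·4 + 9·1 = 305
E has the highest Borda score (330).

E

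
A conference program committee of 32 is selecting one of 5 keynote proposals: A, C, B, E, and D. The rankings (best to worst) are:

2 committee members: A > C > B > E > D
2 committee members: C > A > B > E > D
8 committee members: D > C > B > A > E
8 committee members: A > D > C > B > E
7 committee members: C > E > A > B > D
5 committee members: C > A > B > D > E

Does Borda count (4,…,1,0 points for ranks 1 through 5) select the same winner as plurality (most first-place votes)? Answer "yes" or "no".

yes

Borda — scores: A 83, C 102, B 49, E 25, D 61. Winner: C.
Plurality — first-place votes: A 10, C 14, B 0, E 0, D 8. Winner: C.
The two methods agree.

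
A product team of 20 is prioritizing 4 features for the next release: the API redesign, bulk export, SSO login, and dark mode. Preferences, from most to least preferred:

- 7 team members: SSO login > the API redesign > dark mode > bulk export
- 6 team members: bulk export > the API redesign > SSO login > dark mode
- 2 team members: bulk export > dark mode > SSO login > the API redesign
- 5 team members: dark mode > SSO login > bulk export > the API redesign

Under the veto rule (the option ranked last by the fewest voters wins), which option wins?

SSO login

Last-place votes: the API redesign 7, bulk export 7, SSO login 0, dark mode 6.
SSO login is ranked last by the fewest voters, so SSO login wins.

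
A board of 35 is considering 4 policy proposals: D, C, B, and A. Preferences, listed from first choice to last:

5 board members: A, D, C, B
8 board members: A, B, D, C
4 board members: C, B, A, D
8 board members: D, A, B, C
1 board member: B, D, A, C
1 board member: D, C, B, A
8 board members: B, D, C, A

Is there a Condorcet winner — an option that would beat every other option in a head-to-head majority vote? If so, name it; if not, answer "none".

Checking pairwise contests:
B beats D 21–14.
D beats C 31–4.
A beats B 21–14.
D beats A 18–17.
Every option loses at least one head-to-head, so there is no Condorcet winner.

none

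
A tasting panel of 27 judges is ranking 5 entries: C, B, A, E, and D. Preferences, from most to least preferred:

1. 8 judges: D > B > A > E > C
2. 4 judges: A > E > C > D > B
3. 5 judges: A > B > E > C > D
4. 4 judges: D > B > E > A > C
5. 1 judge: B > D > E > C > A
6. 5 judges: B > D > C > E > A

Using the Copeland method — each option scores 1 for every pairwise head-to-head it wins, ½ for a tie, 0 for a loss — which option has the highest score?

C: loses to B, A, E, and D → score 0.
B: beats C, A, and E; loses to D → score 3.
A: beats C and E; loses to B and D → score 2.
E: beats C; loses to B, A, and D → score 1.
D: beats C, B, A, and E → score 4.
D has the best pairwise record.

D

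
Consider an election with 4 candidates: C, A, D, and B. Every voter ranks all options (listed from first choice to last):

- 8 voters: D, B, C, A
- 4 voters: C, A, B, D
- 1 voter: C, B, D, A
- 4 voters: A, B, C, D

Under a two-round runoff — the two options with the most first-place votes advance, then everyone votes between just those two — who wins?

C

Round 1 first-place votes: C 5, A 4, D 8, B 0.
D and C advance.
Runoff: D is preferred to C by 8 voters; C by 9.
C wins the runoff.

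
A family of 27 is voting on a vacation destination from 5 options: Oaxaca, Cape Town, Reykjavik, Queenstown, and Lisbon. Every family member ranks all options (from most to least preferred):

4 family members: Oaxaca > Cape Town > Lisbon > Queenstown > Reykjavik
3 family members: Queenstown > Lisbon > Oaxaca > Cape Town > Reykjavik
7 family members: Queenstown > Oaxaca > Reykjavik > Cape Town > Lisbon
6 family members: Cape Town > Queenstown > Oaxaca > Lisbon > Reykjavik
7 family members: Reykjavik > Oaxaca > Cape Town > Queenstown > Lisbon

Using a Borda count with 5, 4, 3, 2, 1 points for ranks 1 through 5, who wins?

Oaxaca: 4·5 + 3·3 + 7·4 + 6·3 + 7·4 = 103
Cape Town: 4·4 + 3·2 + 7·2 + 6·5 + 7·3 = 87
Reykjavik: 4·1 + 3·1 + 7·3 + 6·1 + 7·5 = 69
Queenstown: 4·2 + 3·5 + 7·5 + 6·4 + 7·2 = 96
Lisbon: 4·3 + 3·4 + 7·1 + 6·2 + 7·1 = 50
Oaxaca has the highest Borda score (103).

Oaxaca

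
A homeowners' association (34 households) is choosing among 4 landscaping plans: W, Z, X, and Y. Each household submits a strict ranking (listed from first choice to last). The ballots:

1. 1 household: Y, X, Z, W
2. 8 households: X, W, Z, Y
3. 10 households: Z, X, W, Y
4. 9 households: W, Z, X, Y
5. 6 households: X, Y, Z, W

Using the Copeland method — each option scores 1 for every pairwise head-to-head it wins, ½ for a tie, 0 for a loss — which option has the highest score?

W: beats Y; ties Z; loses to X → score 1.5.
Z: beats X and Y; ties W → score 2.5.
X: beats W and Y; loses to Z → score 2.
Y: loses to W, Z, and X → score 0.
Z has the best pairwise record.

Z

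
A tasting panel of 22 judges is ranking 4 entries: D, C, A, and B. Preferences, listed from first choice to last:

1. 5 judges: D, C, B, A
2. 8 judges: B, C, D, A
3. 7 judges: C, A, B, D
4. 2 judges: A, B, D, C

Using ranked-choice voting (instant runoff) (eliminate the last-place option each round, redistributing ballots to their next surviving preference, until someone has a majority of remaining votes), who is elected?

C

Round 1: D 5, C 7, A 2, B 8. Eliminate A.
Round 2: D 5, C 7, B 10. Eliminate D.
Round 3: C 12, B 10. C has a majority.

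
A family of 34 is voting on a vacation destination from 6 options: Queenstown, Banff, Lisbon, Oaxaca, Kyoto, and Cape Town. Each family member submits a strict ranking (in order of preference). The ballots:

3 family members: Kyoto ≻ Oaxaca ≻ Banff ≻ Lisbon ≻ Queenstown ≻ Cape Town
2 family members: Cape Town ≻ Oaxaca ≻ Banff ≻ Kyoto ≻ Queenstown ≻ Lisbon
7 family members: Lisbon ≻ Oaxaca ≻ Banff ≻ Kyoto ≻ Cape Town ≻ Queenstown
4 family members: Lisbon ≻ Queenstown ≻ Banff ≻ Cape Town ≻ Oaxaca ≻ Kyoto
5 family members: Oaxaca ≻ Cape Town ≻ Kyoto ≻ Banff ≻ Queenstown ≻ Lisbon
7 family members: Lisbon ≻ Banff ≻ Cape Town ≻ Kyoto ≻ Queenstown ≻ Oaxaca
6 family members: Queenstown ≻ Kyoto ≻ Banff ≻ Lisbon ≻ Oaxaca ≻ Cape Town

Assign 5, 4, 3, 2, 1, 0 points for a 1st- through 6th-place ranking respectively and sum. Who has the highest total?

Lisbon

Queenstown: 3·1 + 2·1 + 7·0 + 4·4 + 5·1 + 7·1 + 6·5 = 63
Banff: 3·3 + 2·3 + 7·3 + 4·3 + 5·2 + 7·4 + 6·3 = 104
Lisbon: 3·2 + 2·0 + 7·5 + 4·5 + 5·0 + 7·5 + 6·2 = 108
Oaxaca: 3·4 + 2·4 + 7·4 + 4·1 + 5·5 + 7·0 + 6·1 = 83
Kyoto: 3·5 + 2·2 + 7·2 + 4·0 + 5·3 + 7·2 + 6·4 = 86
Cape Town: 3·0 + 2·5 + 7·1 + 4·2 + 5·4 + 7·3 + 6·0 = 66
Lisbon has the highest Borda score (108).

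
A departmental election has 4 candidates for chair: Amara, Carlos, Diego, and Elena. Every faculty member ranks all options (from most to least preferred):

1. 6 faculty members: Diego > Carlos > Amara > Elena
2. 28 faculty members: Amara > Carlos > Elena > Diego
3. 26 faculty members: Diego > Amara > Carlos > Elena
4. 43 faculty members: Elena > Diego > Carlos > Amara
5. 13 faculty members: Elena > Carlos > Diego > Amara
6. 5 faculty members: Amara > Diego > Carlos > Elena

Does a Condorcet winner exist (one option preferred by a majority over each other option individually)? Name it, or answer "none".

none

Checking pairwise contests:
Carlos beats Amara 62–59.
Diego beats Carlos 80–41.
Elena beats Diego 84–37.
Amara beats Elena 65–56.
Every option loses at least one head-to-head, so there is no Condorcet winner.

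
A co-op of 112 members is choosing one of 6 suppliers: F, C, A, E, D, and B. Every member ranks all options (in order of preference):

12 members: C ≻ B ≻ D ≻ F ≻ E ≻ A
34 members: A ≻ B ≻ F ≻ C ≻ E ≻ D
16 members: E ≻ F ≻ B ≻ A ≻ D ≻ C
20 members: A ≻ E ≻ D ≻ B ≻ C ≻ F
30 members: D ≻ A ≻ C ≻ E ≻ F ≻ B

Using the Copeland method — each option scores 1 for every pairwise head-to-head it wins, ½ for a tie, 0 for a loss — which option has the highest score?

A

F: loses to C, A, E, D, and B → score 0.
C: beats F and E; loses to A, D, and B → score 2.
A: beats F, C, E, D, and B → score 5.
E: beats F, D, and B; loses to C and A → score 3.
D: beats F and C; loses to A, E, and B → score 2.
B: beats F, C, and D; loses to A and E → score 3.
A has the best pairwise record.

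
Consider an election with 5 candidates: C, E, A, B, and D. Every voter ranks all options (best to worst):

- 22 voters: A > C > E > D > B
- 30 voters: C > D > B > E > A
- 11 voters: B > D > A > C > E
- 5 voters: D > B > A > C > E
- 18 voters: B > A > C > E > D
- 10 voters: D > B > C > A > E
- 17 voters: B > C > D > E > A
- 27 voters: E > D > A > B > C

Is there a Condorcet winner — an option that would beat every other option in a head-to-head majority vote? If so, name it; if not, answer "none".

Checking pairwise contests:
A beats C 83–57.
C beats E 113–27.
E beats A 74–66.
D beats B 94–46.
C beats D 87–53.
Every option loses at least one head-to-head, so there is no Condorcet winner.

none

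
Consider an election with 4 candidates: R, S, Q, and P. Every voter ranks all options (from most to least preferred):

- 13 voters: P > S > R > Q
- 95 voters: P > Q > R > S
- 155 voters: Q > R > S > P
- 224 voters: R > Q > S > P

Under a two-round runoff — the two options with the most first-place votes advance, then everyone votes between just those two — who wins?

Round 1 first-place votes: R 224, S 0, Q 155, P 108.
R and Q advance.
Runoff: R is preferred to Q by 237 voters; Q by 250.
Q wins the runoff.

Q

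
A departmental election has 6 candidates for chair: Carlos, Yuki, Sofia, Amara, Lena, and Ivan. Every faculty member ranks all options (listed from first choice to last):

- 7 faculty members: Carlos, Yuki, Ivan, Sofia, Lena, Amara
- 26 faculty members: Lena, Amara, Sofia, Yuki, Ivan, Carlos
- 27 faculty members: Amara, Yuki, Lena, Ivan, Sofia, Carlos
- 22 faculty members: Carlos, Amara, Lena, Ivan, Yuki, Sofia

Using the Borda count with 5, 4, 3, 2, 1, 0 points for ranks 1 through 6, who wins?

Amara

Carlos: 7·5 + 26·0 + 27·0 + 22·5 = 145
Yuki: 7·4 + 26·2 + 27·4 + 22·1 = 210
Sofia: 7·2 + 26·3 + 27·1 + 22·0 = 119
Amara: 7·0 + 26·4 + 27·5 + 22·4 = 327
Lena: 7·1 + 26·5 + 27·3 + 22·3 = 284
Ivan: 7·3 + 26·1 + 27·2 + 22·2 = 145
Amara has the highest Borda score (327).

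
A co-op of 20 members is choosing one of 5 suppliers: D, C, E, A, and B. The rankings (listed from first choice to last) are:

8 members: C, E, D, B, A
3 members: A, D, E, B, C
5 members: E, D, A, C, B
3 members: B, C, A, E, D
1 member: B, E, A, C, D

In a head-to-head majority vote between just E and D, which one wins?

E

Voters preferring E to D: 17; preferring D to E: 3.
E wins the head-to-head.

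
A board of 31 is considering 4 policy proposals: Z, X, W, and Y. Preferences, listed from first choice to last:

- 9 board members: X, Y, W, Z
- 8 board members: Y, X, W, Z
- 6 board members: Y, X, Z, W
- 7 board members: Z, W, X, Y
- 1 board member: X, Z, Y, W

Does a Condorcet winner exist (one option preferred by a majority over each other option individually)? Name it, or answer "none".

X

X vs Z: 24–7 for X.
X vs W: 24–7 for X.
X vs Y: 17–14 for X.
X beats every other option head-to-head.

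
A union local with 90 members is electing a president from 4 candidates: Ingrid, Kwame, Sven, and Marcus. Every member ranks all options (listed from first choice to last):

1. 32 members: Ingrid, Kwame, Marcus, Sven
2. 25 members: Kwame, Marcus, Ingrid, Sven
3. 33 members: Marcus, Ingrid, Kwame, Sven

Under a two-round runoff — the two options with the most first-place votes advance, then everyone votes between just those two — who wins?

Marcus

Round 1 first-place votes: Ingrid 32, Kwame 25, Sven 0, Marcus 33.
Marcus and Ingrid advance.
Runoff: Marcus is preferred to Ingrid by 58 voters; Ingrid by 32.
Marcus wins the runoff.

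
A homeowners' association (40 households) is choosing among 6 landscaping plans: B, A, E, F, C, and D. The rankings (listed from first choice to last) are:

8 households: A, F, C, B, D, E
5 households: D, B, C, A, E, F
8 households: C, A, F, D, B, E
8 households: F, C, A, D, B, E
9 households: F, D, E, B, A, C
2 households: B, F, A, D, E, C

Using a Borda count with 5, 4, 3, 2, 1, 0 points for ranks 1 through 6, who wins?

B: 8·2 + 5·4 + 8·1 + 8·1 + 9·2 + 2·5 = 80
A: 8·5 + 5·2 + 8·4 + 8·3 + 9·1 + 2·3 = 121
E: 8·0 + 5·1 + 8·0 + 8·0 + 9·3 + 2·1 = 34
F: 8·4 + 5·0 + 8·3 + 8·5 + 9·5 + 2·4 = 149
C: 8·3 + 5·3 + 8·5 + 8·4 + 9·0 + 2·0 = 111
D: 8·1 + 5·5 + 8·2 + 8·2 + 9·4 + 2·2 = 105
F has the highest Borda score (149).

F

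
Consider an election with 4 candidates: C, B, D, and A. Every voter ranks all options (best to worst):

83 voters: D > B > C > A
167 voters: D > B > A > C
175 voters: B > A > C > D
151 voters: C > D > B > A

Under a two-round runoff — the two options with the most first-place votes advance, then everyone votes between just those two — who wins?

D

Round 1 first-place votes: C 151, B 175, D 250, A 0.
D and B advance.
Runoff: D is preferred to B by 401 voters; B by 175.
D wins the runoff.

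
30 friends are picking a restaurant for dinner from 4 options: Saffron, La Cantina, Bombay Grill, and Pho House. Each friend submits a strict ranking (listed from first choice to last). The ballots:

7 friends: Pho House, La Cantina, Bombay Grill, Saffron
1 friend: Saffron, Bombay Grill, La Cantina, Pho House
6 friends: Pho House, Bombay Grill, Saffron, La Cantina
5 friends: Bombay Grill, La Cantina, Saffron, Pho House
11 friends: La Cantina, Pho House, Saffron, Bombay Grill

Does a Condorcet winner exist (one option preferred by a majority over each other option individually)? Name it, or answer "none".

La Cantina vs Saffron: 23–7 for La Cantina.
La Cantina vs Bombay Grill: 18–12 for La Cantina.
La Cantina vs Pho House: 17–13 for La Cantina.
La Cantina beats every other option head-to-head.

La Cantina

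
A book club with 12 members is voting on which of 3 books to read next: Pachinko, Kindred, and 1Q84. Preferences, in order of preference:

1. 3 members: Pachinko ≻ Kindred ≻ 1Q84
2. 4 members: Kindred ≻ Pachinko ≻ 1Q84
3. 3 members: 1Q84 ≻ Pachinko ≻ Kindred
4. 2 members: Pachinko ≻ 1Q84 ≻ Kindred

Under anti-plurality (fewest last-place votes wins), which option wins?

Pachinko

Last-place votes: Pachinko 0, Kindred 5, 1Q84 7.
Pachinko is ranked last by the fewest voters, so Pachinko wins.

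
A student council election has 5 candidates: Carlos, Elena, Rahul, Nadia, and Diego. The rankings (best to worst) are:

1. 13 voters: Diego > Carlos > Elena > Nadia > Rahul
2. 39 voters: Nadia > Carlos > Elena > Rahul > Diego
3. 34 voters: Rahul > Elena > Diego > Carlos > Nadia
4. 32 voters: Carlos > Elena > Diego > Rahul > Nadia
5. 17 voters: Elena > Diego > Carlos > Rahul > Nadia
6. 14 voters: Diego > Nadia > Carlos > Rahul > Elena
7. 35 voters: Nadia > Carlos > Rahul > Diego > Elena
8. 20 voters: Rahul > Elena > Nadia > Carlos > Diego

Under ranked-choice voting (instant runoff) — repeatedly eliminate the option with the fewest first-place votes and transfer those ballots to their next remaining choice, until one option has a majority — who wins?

Round 1: Carlos 32, Elena 17, Rahul 54, Nadia 74, Diego 27. Eliminate Elena.
Round 2: Carlos 32, Rahul 54, Nadia 74, Diego 44. Eliminate Carlos.
Round 3: Rahul 54, Nadia 74, Diego 76. Eliminate Rahul.
Round 4: Nadia 94, Diego 110. Diego has a majority.

Diego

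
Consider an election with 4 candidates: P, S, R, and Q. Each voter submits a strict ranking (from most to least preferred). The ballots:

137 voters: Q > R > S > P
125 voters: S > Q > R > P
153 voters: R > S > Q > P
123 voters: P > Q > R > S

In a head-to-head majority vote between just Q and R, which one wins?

Voters preferring Q to R: 385; preferring R to Q: 153.
Q wins the head-to-head.

Q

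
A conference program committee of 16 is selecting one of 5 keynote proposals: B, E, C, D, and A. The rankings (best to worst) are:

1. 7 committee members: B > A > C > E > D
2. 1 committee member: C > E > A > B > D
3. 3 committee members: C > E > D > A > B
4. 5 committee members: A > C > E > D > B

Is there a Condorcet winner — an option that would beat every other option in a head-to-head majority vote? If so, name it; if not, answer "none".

A

A vs B: 9–7 for A.
A vs E: 12–4 for A.
A vs C: 12–4 for A.
A vs D: 13–3 for A.
A beats every other option head-to-head.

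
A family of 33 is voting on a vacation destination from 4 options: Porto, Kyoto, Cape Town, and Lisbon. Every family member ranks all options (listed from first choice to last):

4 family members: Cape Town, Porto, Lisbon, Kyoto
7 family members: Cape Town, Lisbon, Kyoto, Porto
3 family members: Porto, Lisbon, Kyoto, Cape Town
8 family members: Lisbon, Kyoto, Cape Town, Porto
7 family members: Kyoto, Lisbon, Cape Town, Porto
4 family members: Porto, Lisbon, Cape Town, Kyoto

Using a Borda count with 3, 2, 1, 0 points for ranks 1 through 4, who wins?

Lisbon

Porto: 4·2 + 7·0 + 3·3 + 8·0 + 7·0 + 4·3 = 29
Kyoto: 4·0 + 7·1 + 3·1 + 8·2 + 7·3 + 4·0 = 47
Cape Town: 4·3 + 7·3 + 3·0 + 8·1 + 7·1 + 4·1 = 52
Lisbon: 4·1 + 7·2 + 3·2 + 8·3 + 7·2 + 4·2 = 70
Lisbon has the highest Borda score (70).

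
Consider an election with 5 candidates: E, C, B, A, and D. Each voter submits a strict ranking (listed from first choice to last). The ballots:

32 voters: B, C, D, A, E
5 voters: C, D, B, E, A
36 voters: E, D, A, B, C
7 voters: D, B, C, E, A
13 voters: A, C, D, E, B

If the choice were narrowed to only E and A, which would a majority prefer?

E

Voters preferring E to A: 48; preferring A to E: 45.
E wins the head-to-head.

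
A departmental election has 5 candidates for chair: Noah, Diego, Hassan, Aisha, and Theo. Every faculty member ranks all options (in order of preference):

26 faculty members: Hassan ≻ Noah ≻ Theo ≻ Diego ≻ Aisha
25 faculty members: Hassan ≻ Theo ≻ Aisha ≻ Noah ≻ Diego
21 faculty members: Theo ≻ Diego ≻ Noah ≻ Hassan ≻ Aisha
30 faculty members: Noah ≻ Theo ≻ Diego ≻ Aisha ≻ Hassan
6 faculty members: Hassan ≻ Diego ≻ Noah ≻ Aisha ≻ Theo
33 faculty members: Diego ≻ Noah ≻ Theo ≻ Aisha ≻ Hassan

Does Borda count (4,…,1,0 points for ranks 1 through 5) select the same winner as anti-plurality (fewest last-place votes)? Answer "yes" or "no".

yes

Borda — scores: Noah 376, Diego 299, Hassan 249, Aisha 119, Theo 367. Winner: Noah.
Anti-plurality — last-place votes: Noah 0, Diego 25, Hassan 63, Aisha 47, Theo 6. Winner: Noah.
The two methods agree.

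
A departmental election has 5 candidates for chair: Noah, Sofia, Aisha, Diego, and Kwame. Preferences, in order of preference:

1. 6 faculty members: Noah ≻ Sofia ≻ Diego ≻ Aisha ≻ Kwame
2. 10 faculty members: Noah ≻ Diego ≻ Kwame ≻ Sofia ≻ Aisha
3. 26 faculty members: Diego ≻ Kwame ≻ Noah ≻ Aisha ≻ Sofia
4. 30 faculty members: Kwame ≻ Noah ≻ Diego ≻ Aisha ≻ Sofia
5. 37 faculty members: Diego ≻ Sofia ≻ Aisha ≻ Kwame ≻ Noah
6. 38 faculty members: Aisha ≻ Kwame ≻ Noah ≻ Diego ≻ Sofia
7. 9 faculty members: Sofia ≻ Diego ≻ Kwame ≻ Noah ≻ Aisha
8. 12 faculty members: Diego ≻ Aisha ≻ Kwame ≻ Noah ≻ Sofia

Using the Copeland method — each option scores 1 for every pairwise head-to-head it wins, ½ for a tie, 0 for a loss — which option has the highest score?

Noah: beats Sofia; ties Diego; loses to Aisha and Kwame → score 1.5.
Sofia: loses to Noah, Aisha, Diego, and Kwame → score 0.
Aisha: beats Noah, Sofia, and Kwame; loses to Diego → score 3.
Diego: beats Sofia, Aisha, and Kwame; ties Noah → score 3.5.
Kwame: beats Noah and Sofia; loses to Aisha and Diego → score 2.
Diego has the best pairwise record.

Diego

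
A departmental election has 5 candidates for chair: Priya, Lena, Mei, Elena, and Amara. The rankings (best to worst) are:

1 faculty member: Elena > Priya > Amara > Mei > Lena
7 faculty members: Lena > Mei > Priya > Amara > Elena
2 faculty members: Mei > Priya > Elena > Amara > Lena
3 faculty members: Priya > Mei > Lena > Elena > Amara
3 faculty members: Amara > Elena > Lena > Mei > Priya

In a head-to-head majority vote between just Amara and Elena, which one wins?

Amara

Voters preferring Amara to Elena: 10; preferring Elena to Amara: 6.
Amara wins the head-to-head.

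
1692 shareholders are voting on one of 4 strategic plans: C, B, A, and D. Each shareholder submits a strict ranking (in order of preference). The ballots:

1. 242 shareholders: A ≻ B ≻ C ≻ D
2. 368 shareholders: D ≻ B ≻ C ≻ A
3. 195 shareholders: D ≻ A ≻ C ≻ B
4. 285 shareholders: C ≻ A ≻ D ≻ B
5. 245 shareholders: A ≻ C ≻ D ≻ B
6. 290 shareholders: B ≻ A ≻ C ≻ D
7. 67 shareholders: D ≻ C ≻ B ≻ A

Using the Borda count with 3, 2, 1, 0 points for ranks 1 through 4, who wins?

C: 242·1 + 368·1 + 195·1 + 285·3 + 245·2 + 290·1 + 67·2 = 2574
B: 242·2 + 368·2 + 195·0 + 285·0 + 245·0 + 290·3 + 67·1 = 2157
A: 242·3 + 368·0 + 195·2 + 285·2 + 245·3 + 290·2 + 67·0 = 3001
D: 242·0 + 368·3 + 195·3 + 285·1 + 245·1 + 290·0 + 67·3 = 2420
A has the highest Borda score (3001).

A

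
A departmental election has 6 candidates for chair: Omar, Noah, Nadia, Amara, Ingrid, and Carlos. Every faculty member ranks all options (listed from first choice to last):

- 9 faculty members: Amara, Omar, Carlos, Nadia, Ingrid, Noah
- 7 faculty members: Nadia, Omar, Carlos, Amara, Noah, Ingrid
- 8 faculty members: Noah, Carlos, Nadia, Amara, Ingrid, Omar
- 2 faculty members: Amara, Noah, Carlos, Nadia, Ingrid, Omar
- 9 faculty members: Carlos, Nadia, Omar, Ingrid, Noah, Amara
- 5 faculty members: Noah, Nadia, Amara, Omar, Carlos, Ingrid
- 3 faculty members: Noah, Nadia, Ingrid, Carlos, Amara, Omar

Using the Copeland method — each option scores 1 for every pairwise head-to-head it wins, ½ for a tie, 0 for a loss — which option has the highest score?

Omar: beats Noah and Ingrid; loses to Nadia, Amara, and Carlos → score 2.
Noah: beats Amara and Ingrid; loses to Omar, Nadia, and Carlos → score 2.
Nadia: beats Omar, Noah, Amara, and Ingrid; loses to Carlos → score 4.
Amara: beats Omar and Ingrid; loses to Noah, Nadia, and Carlos → score 2.
Ingrid: loses to Omar, Noah, Nadia, Amara, and Carlos → score 0.
Carlos: beats Omar, Noah, Nadia, Amara, and Ingrid → score 5.
Carlos has the best pairwise record.

Carlos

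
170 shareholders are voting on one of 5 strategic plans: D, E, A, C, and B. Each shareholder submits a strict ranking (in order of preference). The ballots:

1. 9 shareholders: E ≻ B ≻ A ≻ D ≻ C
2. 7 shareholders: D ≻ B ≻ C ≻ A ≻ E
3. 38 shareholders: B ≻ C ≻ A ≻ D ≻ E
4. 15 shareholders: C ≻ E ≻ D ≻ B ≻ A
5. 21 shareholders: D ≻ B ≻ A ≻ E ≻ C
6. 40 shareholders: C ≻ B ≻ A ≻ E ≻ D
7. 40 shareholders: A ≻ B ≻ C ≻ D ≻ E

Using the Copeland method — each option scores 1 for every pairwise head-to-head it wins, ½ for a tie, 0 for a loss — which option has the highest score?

B

D: beats E; loses to A, C, and B → score 1.
E: loses to D, A, C, and B → score 0.
A: beats D and E; loses to C and B → score 2.
C: beats D, E, and A; loses to B → score 3.
B: beats D, E, A, and C → score 4.
B has the best pairwise record.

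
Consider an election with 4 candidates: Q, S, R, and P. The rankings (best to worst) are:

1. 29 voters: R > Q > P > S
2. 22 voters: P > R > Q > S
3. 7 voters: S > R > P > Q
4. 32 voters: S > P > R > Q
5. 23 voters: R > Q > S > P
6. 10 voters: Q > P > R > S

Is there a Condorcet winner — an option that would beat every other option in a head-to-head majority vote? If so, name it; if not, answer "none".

Checking pairwise contests:
R beats Q 113–10.
Q beats S 84–39.
P beats R 64–59.
Q beats P 62–61.
Every option loses at least one head-to-head, so there is no Condorcet winner.

none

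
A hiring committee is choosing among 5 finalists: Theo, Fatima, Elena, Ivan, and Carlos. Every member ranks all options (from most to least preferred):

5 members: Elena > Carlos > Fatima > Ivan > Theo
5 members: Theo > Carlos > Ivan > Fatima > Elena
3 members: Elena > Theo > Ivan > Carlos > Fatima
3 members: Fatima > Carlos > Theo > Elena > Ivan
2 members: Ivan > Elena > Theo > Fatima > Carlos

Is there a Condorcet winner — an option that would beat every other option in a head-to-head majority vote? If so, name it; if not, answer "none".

Elena

Elena vs Theo: 10–8 for Elena.
Elena vs Fatima: 10–8 for Elena.
Elena vs Ivan: 11–7 for Elena.
Elena vs Carlos: 10–8 for Elena.
Elena beats every other option head-to-head.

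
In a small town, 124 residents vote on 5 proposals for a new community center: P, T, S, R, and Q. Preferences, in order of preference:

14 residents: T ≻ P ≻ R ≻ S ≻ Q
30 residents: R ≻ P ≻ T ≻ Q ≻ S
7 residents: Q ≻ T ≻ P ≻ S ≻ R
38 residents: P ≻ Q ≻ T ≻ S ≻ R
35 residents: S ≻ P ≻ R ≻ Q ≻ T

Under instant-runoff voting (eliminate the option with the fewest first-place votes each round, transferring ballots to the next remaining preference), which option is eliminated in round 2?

Round 1: P 38, T 14, S 35, R 30, Q 7. Eliminate Q.
Round 2: P 38, T 21, S 35, R 30. Eliminate T.

T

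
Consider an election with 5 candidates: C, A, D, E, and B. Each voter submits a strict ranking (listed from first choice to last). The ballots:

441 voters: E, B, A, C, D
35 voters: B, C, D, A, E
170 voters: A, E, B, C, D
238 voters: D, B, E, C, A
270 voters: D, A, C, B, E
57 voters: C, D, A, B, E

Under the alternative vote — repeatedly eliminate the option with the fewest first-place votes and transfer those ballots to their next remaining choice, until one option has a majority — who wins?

E

Round 1: C 57, A 170, D 508, E 441, B 35. Eliminate B.
Round 2: C 92, A 170, D 508, E 441. Eliminate C.
Round 3: A 170, D 600, E 441. Eliminate A.
Round 4: D 600, E 611. E has a majority.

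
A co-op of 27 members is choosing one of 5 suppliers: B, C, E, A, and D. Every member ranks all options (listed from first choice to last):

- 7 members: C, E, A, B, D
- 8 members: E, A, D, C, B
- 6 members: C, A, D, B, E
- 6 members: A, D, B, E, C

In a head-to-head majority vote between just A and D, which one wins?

Voters preferring A to D: 27; preferring D to A: 0.
A wins the head-to-head.

A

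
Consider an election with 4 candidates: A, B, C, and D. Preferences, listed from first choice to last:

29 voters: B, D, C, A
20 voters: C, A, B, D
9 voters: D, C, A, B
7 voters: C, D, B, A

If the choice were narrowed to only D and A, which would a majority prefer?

Voters preferring D to A: 45; preferring A to D: 20.
D wins the head-to-head.

D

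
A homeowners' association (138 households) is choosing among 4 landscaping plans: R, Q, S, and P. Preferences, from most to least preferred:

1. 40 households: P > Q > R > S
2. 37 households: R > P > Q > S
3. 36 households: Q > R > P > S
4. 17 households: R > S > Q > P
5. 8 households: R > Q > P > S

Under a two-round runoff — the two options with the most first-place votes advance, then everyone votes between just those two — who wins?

R

Round 1 first-place votes: R 62, Q 36, S 0, P 40.
R and P advance.
Runoff: R is preferred to P by 98 voters; P by 40.
R wins the runoff.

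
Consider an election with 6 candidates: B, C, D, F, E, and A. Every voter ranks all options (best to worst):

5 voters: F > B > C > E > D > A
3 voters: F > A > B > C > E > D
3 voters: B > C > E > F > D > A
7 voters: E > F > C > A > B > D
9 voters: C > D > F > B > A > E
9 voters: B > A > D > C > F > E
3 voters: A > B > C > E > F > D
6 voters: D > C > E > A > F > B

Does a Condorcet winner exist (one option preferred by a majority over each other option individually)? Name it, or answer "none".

Checking pairwise contests:
F beats B 30–15.
B beats C 23–22.
B beats D 30–15.
C beats F 30–15.
B beats E 32–13.
B beats A 26–19.
Every option loses at least one head-to-head, so there is no Condorcet winner.

none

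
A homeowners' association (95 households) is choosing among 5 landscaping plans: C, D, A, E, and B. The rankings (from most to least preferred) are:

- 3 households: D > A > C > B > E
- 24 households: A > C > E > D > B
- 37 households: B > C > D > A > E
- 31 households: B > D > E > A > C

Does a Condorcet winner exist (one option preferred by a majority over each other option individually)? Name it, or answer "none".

B vs C: 68–27 for B.
B vs D: 68–27 for B.
B vs A: 68–27 for B.
B vs E: 71–24 for B.
B beats every other option head-to-head.

B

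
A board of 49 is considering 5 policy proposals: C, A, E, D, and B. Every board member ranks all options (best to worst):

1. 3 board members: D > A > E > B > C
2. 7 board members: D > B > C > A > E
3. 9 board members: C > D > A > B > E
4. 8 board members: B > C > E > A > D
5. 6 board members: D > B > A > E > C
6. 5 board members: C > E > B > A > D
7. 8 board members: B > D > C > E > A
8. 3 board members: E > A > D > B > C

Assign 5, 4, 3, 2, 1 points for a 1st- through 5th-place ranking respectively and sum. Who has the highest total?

B

C: 3·1 + 7·3 + 9·5 + 8·4 + 6·1 + 5·5 + 8·3 + 3·1 = 159
A: 3·4 + 7·2 + 9·3 + 8·2 + 6·3 + 5·2 + 8·1 + 3·4 = 117
E: 3·3 + 7·1 + 9·1 + 8·3 + 6·2 + 5·4 + 8·2 + 3·5 = 112
D: 3·5 + 7·5 + 9·4 + 8·1 + 6·5 + 5·1 + 8·4 + 3·3 = 170
B: 3·2 + 7·4 + 9·2 + 8·5 + 6·4 + 5·3 + 8·5 + 3·2 = 177
B has the highest Borda score (177).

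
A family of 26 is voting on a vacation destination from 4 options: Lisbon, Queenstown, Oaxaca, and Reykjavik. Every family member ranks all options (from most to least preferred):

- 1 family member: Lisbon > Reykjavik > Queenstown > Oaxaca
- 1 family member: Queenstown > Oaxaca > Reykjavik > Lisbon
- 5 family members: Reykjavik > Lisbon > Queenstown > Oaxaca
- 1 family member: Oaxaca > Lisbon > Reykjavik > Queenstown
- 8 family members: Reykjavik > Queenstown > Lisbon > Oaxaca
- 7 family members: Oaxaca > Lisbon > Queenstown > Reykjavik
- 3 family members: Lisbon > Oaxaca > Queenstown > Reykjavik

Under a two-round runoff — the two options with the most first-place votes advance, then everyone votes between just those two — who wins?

Round 1 first-place votes: Lisbon 4, Queenstown 1, Oaxaca 8, Reykjavik 13.
Reykjavik and Oaxaca advance.
Runoff: Reykjavik is preferred to Oaxaca by 14 voters; Oaxaca by 12.
Reykjavik wins the runoff.

Reykjavik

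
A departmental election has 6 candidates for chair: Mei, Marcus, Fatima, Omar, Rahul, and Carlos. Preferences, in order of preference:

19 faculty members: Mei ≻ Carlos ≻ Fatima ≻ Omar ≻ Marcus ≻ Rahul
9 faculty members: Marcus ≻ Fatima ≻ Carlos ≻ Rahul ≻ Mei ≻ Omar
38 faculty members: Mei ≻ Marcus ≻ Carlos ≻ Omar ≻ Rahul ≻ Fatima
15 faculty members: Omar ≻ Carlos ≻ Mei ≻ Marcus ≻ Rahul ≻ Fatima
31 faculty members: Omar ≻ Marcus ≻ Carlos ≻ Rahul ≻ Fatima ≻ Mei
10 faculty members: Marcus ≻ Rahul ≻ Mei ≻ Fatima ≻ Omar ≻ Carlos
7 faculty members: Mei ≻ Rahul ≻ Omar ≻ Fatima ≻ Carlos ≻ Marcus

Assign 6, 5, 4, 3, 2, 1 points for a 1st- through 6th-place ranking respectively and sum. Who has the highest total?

Mei: 19·6 + 9·2 + 38·6 + 15·4 + 31·1 + 10·4 + 7·6 = 533
Marcus: 19·2 + 9·6 + 38·5 + 15·3 + 31·5 + 10·6 + 7·1 = 549
Fatima: 19·4 + 9·5 + 38·1 + 15·1 + 31·2 + 10·3 + 7·3 = 287
Omar: 19·3 + 9·1 + 38·3 + 15·6 + 31·6 + 10·2 + 7·4 = 504
Rahul: 19·1 + 9·3 + 38·2 + 15·2 + 31·3 + 10·5 + 7·5 = 330
Carlos: 19·5 + 9·4 + 38·4 + 15·5 + 31·4 + 10·1 + 7·2 = 506
Marcus has the highest Borda score (549).

Marcus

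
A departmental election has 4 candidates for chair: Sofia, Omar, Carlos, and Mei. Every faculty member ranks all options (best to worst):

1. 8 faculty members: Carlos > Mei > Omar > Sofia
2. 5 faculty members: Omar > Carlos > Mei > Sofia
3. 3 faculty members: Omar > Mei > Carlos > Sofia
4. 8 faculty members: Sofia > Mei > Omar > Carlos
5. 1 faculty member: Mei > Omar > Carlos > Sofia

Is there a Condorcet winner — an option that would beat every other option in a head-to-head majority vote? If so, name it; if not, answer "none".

Checking pairwise contests:
Omar beats Sofia 17–8.
Mei beats Omar 17–8.
Omar beats Carlos 17–8.
Carlos beats Mei 13–12.
Every option loses at least one head-to-head, so there is no Condorcet winner.

none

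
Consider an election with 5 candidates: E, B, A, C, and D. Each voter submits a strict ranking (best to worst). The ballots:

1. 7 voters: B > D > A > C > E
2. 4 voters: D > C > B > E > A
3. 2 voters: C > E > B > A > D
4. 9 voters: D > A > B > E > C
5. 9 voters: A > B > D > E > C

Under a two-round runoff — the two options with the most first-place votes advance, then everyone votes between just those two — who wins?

Round 1 first-place votes: E 0, B 7, A 9, C 2, D 13.
D and A advance.
Runoff: D is preferred to A by 20 voters; A by 11.
D wins the runoff.

D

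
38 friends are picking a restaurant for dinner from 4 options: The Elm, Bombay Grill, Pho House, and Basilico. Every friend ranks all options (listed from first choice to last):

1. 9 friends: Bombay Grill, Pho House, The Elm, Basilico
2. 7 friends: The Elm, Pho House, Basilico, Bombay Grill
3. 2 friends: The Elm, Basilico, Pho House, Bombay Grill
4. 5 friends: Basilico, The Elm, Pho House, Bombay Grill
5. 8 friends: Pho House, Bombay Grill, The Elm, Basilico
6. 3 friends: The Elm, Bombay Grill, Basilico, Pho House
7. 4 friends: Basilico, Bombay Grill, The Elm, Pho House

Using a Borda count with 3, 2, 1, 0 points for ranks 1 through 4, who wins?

The Elm

The Elm: 9·1 + 7·3 + 2·3 + 5·2 + 8·1 + 3·3 + 4·1 = 67
Bombay Grill: 9·3 + 7·0 + 2·0 + 5·0 + 8·2 + 3·2 + 4·2 = 57
Pho House: 9·2 + 7·2 + 2·1 + 5·1 + 8·3 + 3·0 + 4·0 = 63
Basilico: 9·0 + 7·1 + 2·2 + 5·3 + 8·0 + 3·1 + 4·3 = 41
The Elm has the highest Borda score (67).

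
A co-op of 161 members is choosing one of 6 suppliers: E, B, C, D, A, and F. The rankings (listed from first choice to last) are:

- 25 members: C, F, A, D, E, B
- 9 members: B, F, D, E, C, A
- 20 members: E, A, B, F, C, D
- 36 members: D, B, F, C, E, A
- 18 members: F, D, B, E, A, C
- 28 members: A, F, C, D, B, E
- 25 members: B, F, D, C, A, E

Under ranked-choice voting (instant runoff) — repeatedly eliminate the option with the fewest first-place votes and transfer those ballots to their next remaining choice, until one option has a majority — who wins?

D

Round 1: E 20, B 34, C 25, D 36, A 28, F 18. Eliminate F.
Round 2: E 20, B 34, C 25, D 54, A 28. Eliminate E.
Round 3: B 34, C 25, D 54, A 48. Eliminate C.
Round 4: B 34, D 54, A 73. Eliminate B.
Round 5: D 88, A 73. D has a majority.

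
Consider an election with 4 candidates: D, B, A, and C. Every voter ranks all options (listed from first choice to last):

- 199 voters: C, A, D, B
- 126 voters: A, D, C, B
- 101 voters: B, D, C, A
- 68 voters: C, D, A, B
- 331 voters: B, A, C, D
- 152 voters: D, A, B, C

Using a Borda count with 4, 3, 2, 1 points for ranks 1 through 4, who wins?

A

D: 199·2 + 126·3 + 101·3 + 68·3 + 331·1 + 152·4 = 2222
B: 199·1 + 126·1 + 101·4 + 68·1 + 331·4 + 152·2 = 2425
A: 199·3 + 126·4 + 101·1 + 68·2 + 331·3 + 152·3 = 2787
C: 199·4 + 126·2 + 101·2 + 68·4 + 331·2 + 152·1 = 2336
A has the highest Borda score (2787).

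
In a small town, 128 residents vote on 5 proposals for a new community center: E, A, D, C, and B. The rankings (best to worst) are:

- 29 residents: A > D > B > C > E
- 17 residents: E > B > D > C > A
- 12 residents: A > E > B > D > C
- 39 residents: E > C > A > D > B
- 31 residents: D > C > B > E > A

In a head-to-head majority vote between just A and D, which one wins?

Voters preferring A to D: 80; preferring D to A: 48.
A wins the head-to-head.

A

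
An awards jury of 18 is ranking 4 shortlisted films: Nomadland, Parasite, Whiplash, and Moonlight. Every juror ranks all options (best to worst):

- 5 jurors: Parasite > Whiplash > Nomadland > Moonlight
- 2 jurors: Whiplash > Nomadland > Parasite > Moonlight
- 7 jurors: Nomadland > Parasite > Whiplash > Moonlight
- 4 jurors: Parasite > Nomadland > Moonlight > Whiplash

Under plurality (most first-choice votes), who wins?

Parasite

First-place votes: Nomadland 7, Parasite 9, Whiplash 2, Moonlight 0.
Parasite has the most first-place votes.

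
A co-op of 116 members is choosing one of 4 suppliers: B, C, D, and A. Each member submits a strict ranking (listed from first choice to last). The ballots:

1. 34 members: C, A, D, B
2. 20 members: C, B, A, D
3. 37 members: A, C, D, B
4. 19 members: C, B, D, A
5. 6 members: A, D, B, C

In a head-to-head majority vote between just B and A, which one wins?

A

Voters preferring B to A: 39; preferring A to B: 77.
A wins the head-to-head.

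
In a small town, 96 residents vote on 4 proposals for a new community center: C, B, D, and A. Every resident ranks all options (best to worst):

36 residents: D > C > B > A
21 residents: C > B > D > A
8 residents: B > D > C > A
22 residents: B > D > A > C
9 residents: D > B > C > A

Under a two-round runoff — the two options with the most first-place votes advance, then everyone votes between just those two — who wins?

B

Round 1 first-place votes: C 21, B 30, D 45, A 0.
D and B advance.
Runoff: D is preferred to B by 45 voters; B by 51.
B wins the runoff.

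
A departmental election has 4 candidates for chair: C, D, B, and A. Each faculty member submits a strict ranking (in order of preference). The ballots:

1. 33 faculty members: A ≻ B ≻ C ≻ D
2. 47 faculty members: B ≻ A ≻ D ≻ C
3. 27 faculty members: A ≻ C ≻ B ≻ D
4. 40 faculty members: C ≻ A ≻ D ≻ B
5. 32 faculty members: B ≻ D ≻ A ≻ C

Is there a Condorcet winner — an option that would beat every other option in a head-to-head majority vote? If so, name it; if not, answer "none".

A vs C: 139–40 for A.
A vs D: 147–32 for A.
A vs B: 100–79 for A.
A beats every other option head-to-head.

A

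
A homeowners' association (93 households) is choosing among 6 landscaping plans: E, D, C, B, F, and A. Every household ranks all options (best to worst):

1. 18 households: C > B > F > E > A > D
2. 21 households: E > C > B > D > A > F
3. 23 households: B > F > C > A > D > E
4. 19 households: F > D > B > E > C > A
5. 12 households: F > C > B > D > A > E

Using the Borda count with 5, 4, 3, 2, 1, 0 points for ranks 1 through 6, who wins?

B

E: 18·2 + 21·5 + 23·0 + 19·2 + 12·0 = 179
D: 18·0 + 21·2 + 23·1 + 19·4 + 12·2 = 165
C: 18·5 + 21·4 + 23·3 + 19·1 + 12·4 = 310
B: 18·4 + 21·3 + 23·5 + 19·3 + 12·3 = 343
F: 18·3 + 21·0 + 23·4 + 19·5 + 12·5 = 301
A: 18·1 + 21·1 + 23·2 + 19·0 + 12·1 = 97
B has the highest Borda score (343).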